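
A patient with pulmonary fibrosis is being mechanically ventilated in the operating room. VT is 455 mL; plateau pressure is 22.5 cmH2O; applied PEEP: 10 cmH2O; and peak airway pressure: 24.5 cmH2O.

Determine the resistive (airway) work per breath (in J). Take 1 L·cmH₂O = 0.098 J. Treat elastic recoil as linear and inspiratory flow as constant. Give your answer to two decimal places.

With constant inspiratory flow the resistive pressure is constant at PIP − Pplat = 24.5 − 22.5 = 2.0 cmH2O, so resistive work = 2.0 × 0.455 = 0.91 L·cmH2O.
× 0.098 J/(L·cmH2O) → 0.08918 J.

0.09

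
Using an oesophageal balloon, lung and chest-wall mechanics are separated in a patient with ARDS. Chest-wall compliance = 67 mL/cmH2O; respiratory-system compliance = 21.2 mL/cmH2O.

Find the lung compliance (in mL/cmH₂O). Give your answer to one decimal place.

31.0

1/CL = 1/Crs − 1/Ccw.
1/CL = 1/21.2 − 1/67 = 0.03224.
CL = 31.017 mL/cmH2O.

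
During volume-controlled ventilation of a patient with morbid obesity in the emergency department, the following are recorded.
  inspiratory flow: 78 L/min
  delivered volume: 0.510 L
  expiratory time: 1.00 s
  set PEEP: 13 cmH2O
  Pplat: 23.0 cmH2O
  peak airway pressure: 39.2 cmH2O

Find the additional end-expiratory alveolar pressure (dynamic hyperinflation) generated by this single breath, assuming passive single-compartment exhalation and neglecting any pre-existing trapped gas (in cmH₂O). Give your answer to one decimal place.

2.1

Flow: 78 L/min ÷ 60 = 1.3 L/s.
R = (PIP − Pplat)/V̇ = (39.2 − 23.0) / 1.3 = 16.2/1.3 = 12.462 cmH2O·s/L.
C = Vt/(Pplat − PEEP) = 510.0 / (23.0 − 13) = 510.0/10.0 = 51.0 mL/cmH2O.
τ = R × C = 12.462 × 0.051 L/cmH2O = 0.6356 s.
Fraction remaining = e^(−Te/τ) = e^(−1.00/0.6356) = 0.2074; trapped volume = 510.0 × 0.2074 = 105.77 mL.
Additional alveolar pressure from trapping ≈ V_trapped / C = 105.77 / 51.0 = 2.074 cmH2O.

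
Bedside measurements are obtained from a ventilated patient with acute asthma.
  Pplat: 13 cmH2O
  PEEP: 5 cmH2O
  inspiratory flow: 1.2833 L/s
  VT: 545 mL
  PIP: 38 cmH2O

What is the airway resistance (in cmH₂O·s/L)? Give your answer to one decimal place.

19.5

Raw = (PIP − Pplat) / flow = (38 − 13) / 1.2833 = 25.0 / 1.2833 = 19.481 cmH2O·s/L.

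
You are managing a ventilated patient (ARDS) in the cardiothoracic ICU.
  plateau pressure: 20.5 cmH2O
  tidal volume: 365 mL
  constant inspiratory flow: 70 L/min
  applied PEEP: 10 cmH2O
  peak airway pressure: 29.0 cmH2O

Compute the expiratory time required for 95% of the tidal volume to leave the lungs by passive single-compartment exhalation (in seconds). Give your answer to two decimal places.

Flow: 70 L/min ÷ 60 = 1.1667 L/s.
R = (PIP − Pplat)/V̇ = (29.0 − 20.5) / 1.1667 = 8.5/1.1667 = 7.286 cmH2O·s/L.
C = Vt/(Pplat − PEEP) = 365.0 / (20.5 − 10) = 365.0/10.5 = 34.762 mL/cmH2O.
τ = R × C = 7.286 × 0.03476 L/cmH2O = 0.2533 s.
t = −τ·ln(1 − 0.95) = −0.2533·ln(0.05) = 0.7588 s.

0.76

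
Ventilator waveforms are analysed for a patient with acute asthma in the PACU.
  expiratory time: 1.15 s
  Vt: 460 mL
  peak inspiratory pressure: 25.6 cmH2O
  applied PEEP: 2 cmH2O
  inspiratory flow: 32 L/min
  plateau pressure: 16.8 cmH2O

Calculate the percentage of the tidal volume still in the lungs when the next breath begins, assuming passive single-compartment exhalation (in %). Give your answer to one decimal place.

Flow: 32 L/min ÷ 60 = 0.5333 L/s.
R = (PIP − Pplat)/V̇ = (25.6 − 16.8) / 0.5333 = 8.8/0.5333 = 16.501 cmH2O·s/L.
C = Vt/(Pplat − PEEP) = 460.0 / (16.8 − 2) = 460.0/14.8 = 31.081 mL/cmH2O.
τ = R × C = 16.501 × 0.03108 L/cmH2O = 0.5129 s.
Fraction remaining at end-expiration = e^(−Te/τ) = e^(−1.15/0.5129) = 0.1062 → 10.62%.

10.6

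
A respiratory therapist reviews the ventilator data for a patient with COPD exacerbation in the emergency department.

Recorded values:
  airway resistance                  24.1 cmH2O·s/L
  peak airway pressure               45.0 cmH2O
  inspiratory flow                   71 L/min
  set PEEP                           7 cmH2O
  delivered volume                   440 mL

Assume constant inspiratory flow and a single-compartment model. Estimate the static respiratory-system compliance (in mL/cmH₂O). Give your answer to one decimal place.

46.4

Flow: 71 L/min ÷ 60 = 1.1833 L/s.
Equation of motion (constant flow): PIP = Vt/C + R·V̇ + PEEP.
Vt/C = PIP − R·V̇ − PEEP = 45.0 − 24.1×1.1833 − 7 = 45.0 − 28.518 − 7 = 9.482 cmH2O.
C = Vt / 9.482 = 440 / 9.482 = 46.404 mL/cmH2O.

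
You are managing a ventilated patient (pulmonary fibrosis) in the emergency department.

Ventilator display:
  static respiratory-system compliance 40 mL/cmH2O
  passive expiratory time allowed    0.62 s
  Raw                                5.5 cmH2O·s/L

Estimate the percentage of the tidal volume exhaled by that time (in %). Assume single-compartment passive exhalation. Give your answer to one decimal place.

94.0

τ = R × C = 5.5 × 40 mL/cmH2O = 5.5 × 0.040 L/cmH2O = 0.22 s.
Passive exhalation: V(t)/V₀ = e^(−t/τ) = e^(−0.62/0.22) = 0.05971.
Fraction exhaled = 1 − 0.05971 = 0.9403 → 94.03%.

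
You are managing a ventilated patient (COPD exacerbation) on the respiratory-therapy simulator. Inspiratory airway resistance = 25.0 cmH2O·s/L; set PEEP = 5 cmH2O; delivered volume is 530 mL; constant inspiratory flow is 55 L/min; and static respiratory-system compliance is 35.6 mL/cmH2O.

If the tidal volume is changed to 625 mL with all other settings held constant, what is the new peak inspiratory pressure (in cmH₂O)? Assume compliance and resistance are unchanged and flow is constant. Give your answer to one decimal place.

Flow: 55 L/min ÷ 60 = 0.9167 L/s.
PIP = Vt/C + R·V̇ + PEEP (constant-flow equation of motion).
Only the elastic term changes: ΔPIP = ΔVt / C = (625 − 530) / 35.6 = 2.669 cmH2O.
Original PIP = 530/35.6 + 25.0×0.9167 + 5 = 42.805 cmH2O; new PIP = 42.805 + (2.669) = 45.474 cmH2O.

45.5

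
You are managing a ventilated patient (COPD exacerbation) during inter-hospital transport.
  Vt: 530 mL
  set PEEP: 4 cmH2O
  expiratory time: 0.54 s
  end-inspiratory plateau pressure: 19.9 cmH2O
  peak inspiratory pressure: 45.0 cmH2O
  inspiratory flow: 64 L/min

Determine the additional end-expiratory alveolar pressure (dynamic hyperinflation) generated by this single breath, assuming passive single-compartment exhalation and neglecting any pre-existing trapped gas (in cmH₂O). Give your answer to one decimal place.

8.0

Flow: 64 L/min ÷ 60 = 1.0667 L/s.
R = (PIP − Pplat)/V̇ = (45.0 − 19.9) / 1.0667 = 25.1/1.0667 = 23.531 cmH2O·s/L.
C = Vt/(Pplat − PEEP) = 530.0 / (19.9 − 4) = 530.0/15.9 = 33.333 mL/cmH2O.
τ = R × C = 23.531 × 0.03333 L/cmH2O = 0.7843 s.
Fraction remaining = e^(−Te/τ) = e^(−0.54/0.7843) = 0.5023; trapped volume = 530.0 × 0.5023 = 266.22 mL.
Additional alveolar pressure from trapping ≈ V_trapped / C = 266.22 / 33.333 = 7.987 cmH2O.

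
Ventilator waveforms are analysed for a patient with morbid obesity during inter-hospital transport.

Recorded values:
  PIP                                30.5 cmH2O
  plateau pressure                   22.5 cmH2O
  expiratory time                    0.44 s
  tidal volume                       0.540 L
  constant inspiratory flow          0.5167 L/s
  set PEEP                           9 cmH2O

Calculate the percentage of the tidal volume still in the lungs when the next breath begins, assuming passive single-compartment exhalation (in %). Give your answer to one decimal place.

R = (PIP − Pplat)/V̇ = (30.5 − 22.5) / 0.5167 = 8.0/0.5167 = 15.483 cmH2O·s/L.
C = Vt/(Pplat − PEEP) = 540.0 / (22.5 − 9) = 540.0/13.5 = 40.0 mL/cmH2O.
τ = R × C = 15.483 × 0.04 L/cmH2O = 0.6193 s.
Fraction remaining at end-expiration = e^(−Te/τ) = e^(−0.44/0.6193) = 0.4914 → 49.14%.

49.1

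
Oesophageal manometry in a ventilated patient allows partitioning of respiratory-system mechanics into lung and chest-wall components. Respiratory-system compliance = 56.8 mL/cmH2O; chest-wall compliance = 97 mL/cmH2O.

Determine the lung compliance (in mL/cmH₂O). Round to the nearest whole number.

137

1/CL = 1/Crs − 1/Ccw.
1/CL = 1/56.8 − 1/97 = 0.007296.
CL = 137.06 mL/cmH2O.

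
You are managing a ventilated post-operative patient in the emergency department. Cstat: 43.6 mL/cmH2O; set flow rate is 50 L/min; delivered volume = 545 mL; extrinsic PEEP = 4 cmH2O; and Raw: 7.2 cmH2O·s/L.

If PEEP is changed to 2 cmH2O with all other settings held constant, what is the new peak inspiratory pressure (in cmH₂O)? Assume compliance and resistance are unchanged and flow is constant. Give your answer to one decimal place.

Flow: 50 L/min ÷ 60 = 0.8333 L/s.
PIP = Vt/C + R·V̇ + PEEP (constant-flow equation of motion).
Only the baseline term changes: ΔPIP = ΔPEEP = 2 − 4 = -2.0 cmH2O.
Original PIP = 545/43.6 + 7.2×0.8333 + 4 = 22.5 cmH2O; new PIP = 22.5 + (-2.0) = 20.5 cmH2O.

20.5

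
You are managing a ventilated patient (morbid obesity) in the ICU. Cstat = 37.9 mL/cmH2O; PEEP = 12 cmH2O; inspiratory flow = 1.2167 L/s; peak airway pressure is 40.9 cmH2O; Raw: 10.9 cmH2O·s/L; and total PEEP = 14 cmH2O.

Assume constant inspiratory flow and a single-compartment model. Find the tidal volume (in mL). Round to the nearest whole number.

517

Total PEEP = 14 cmH2O (set 12 + intrinsic 2); this is the baseline alveolar pressure.
Equation of motion (constant flow): PIP = Vt/C + R·V̇ + PEEP.
Vt/C = PIP − R·V̇ − PEEP = 40.9 − 13.262 − 14 = 13.638 cmH2O.
Vt = C × 13.638 = 37.9 × 13.638 = 516.88 mL.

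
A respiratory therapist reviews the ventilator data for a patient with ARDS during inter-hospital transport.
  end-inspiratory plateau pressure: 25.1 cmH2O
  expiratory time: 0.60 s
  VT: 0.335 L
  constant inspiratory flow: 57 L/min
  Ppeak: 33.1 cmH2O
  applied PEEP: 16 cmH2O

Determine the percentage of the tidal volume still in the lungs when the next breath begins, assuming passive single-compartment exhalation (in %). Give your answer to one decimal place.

14.4

Flow: 57 L/min ÷ 60 = 0.95 L/s.
R = (PIP − Pplat)/V̇ = (33.1 − 25.1) / 0.95 = 8.0/0.95 = 8.421 cmH2O·s/L.
C = Vt/(Pplat − PEEP) = 335.0 / (25.1 − 16) = 335.0/9.1 = 36.813 mL/cmH2O.
τ = R × C = 8.421 × 0.03681 L/cmH2O = 0.31 s.
Fraction remaining at end-expiration = e^(−Te/τ) = e^(−0.60/0.31) = 0.1444 → 14.44%.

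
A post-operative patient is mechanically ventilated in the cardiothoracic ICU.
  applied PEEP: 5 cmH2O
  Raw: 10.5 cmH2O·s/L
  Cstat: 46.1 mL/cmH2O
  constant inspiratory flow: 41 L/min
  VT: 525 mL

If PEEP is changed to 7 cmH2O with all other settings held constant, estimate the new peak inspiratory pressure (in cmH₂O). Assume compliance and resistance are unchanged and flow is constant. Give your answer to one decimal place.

25.6

Flow: 41 L/min ÷ 60 = 0.6833 L/s.
PIP = Vt/C + R·V̇ + PEEP (constant-flow equation of motion).
Only the baseline term changes: ΔPIP = ΔPEEP = 7 − 5 = 2.0 cmH2O.
Original PIP = 525/46.1 + 10.5×0.6833 + 5 = 23.563 cmH2O; new PIP = 23.563 + (2.0) = 25.563 cmH2O.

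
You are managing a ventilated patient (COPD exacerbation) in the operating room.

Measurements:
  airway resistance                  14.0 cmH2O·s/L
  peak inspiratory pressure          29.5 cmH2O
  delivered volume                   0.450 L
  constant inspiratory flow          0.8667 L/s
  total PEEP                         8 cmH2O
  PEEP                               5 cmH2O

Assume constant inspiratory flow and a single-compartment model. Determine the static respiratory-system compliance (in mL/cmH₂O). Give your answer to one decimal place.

Total PEEP = 8 cmH2O (set 5 + intrinsic 3); this is the baseline alveolar pressure.
Equation of motion (constant flow): PIP = Vt/C + R·V̇ + PEEP.
Vt/C = PIP − R·V̇ − PEEP = 29.5 − 14.0×0.8667 − 8 = 29.5 − 12.134 − 8 = 9.366 cmH2O.
C = Vt / 9.366 = 450 / 9.366 = 48.046 mL/cmH2O.

48.0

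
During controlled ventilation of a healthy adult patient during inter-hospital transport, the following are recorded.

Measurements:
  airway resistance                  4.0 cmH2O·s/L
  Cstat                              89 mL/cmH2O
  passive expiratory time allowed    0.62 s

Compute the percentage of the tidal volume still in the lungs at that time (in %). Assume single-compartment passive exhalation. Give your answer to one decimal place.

τ = R × C = 4.0 × 89 mL/cmH2O = 4.0 × 0.089 L/cmH2O = 0.356 s.
Passive exhalation: V(t)/V₀ = e^(−t/τ) = e^(−0.62/0.356) = 0.1752.
Fraction remaining = 0.1752 → 17.52%.

17.5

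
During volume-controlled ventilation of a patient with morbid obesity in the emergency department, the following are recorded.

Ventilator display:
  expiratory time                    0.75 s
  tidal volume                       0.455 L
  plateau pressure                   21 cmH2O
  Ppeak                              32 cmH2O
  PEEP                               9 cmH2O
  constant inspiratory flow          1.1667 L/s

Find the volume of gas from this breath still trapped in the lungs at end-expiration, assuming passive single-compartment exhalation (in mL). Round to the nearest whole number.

R = (PIP − Pplat)/V̇ = (32 − 21) / 1.1667 = 11.0/1.1667 = 9.428 cmH2O·s/L.
C = Vt/(Pplat − PEEP) = 455.0 / (21 − 9) = 455.0/12.0 = 37.917 mL/cmH2O.
τ = R × C = 9.428 × 0.03792 L/cmH2O = 0.3575 s.
Fraction remaining = e^(−Te/τ) = e^(−0.75/0.3575) = 0.1227.
Trapped volume = 455.0 × 0.1227 = 55.829 mL.

56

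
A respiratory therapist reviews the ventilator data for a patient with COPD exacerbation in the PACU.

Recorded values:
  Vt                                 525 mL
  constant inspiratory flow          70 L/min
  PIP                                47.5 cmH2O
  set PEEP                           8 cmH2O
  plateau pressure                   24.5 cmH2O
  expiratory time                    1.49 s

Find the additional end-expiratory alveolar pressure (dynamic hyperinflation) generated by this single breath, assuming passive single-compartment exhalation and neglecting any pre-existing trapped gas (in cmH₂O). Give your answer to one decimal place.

1.5

Flow: 70 L/min ÷ 60 = 1.1667 L/s.
R = (PIP − Pplat)/V̇ = (47.5 − 24.5) / 1.1667 = 23.0/1.1667 = 19.714 cmH2O·s/L.
C = Vt/(Pplat − PEEP) = 525.0 / (24.5 − 8) = 525.0/16.5 = 31.818 mL/cmH2O.
τ = R × C = 19.714 × 0.03182 L/cmH2O = 0.6273 s.
Fraction remaining = e^(−Te/τ) = e^(−1.49/0.6273) = 0.09299; trapped volume = 525.0 × 0.09299 = 48.82 mL.
Additional alveolar pressure from trapping ≈ V_trapped / C = 48.82 / 31.818 = 1.534 cmH2O.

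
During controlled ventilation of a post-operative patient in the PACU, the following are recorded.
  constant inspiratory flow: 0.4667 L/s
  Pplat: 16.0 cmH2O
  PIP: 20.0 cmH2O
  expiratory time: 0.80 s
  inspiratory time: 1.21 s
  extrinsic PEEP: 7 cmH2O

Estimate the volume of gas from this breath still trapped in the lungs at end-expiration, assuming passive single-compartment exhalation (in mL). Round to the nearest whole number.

Vt = flow × Ti = 0.4667 L/s × 1.21 s × 1000 mL/L = 564.71 mL.
R = (PIP − Pplat)/V̇ = (20.0 − 16.0) / 0.4667 = 4.0/0.4667 = 8.571 cmH2O·s/L.
C = Vt/(Pplat − PEEP) = 564.71 / (16.0 − 7) = 564.71/9.0 = 62.746 mL/cmH2O.
τ = R × C = 8.571 × 0.06275 L/cmH2O = 0.5378 s.
Fraction remaining = e^(−Te/τ) = e^(−0.80/0.5378) = 0.2259.
Trapped volume = 564.71 × 0.2259 = 127.57 mL.

128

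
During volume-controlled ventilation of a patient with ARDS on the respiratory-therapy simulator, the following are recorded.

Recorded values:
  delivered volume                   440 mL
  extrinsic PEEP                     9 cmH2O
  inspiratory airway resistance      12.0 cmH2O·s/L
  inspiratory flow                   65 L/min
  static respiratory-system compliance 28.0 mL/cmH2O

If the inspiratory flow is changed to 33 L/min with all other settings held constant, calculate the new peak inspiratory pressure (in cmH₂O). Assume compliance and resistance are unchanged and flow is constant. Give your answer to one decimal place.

31.3

Flow: 65 L/min ÷ 60 = 1.0833 L/s.
New flow: 33 L/min ÷ 60 = 0.55 L/s.
PIP = Vt/C + R·V̇ + PEEP (constant-flow equation of motion).
Only the resistive term changes: ΔPIP = R × ΔV̇ = 12.0 × (0.55 − 1.0833) = 12.0 × -0.5333 = -6.4 cmH2O.
Original PIP = 440/28.0 + 12.0×1.0833 + 9 = 37.714 cmH2O; new PIP = 37.714 + (-6.4) = 31.314 cmH2O.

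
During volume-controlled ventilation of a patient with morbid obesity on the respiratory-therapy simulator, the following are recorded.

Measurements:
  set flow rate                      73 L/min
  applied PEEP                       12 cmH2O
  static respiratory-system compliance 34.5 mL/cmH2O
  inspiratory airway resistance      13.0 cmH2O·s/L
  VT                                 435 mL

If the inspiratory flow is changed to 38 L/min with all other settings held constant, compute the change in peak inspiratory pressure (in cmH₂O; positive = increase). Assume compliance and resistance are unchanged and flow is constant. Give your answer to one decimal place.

Flow: 73 L/min ÷ 60 = 1.2167 L/s.
New flow: 38 L/min ÷ 60 = 0.6333 L/s.
PIP = Vt/C + R·V̇ + PEEP (constant-flow equation of motion).
Only the resistive term changes: ΔPIP = R × ΔV̇ = 13.0 × (0.6333 − 1.2167) = 13.0 × -0.5834 = -7.584 cmH2O.

-7.6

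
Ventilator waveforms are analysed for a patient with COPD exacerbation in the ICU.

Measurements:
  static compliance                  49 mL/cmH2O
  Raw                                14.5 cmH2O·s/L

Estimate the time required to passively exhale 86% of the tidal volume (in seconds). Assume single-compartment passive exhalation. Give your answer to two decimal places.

τ = R × C = 14.5 × 49 mL/cmH2O = 14.5 × 0.049 L/cmH2O = 0.7105 s.
Exhaled fraction f = 1 − e^(−t/τ) → t = −τ·ln(1 − f) = −0.7105·ln(0.14) = 1.397 s.

1.40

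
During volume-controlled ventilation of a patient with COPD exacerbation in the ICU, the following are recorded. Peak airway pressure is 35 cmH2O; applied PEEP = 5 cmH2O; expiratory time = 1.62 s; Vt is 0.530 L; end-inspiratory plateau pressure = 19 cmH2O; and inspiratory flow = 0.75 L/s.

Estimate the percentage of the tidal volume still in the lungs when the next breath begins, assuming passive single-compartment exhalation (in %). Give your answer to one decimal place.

13.5

R = (PIP − Pplat)/V̇ = (35 − 19) / 0.75 = 16.0/0.75 = 21.333 cmH2O·s/L.
C = Vt/(Pplat − PEEP) = 530.0 / (19 − 5) = 530.0/14.0 = 37.857 mL/cmH2O.
τ = R × C = 21.333 × 0.03786 L/cmH2O = 0.8077 s.
Fraction remaining at end-expiration = e^(−Te/τ) = e^(−1.62/0.8077) = 0.1346 → 13.46%.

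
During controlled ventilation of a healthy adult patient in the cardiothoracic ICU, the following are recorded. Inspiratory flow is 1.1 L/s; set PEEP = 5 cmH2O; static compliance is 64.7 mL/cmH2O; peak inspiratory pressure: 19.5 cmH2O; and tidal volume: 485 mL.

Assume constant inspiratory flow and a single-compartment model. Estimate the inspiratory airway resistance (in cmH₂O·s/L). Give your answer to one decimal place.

Equation of motion (constant flow): PIP = Vt/C + R·V̇ + PEEP.
R·V̇ = PIP − Vt/C − PEEP = 19.5 − 485/64.7 − 5 = 19.5 − 7.496 − 5 = 7.004 cmH2O.
R = 7.004 / 1.1 = 6.367 cmH2O·s/L.

6.4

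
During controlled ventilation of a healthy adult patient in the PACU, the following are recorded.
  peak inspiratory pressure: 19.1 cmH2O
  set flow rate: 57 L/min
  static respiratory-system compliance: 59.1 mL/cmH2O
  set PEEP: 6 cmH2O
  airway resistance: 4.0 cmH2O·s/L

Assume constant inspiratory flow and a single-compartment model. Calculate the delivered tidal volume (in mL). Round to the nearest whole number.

Flow: 57 L/min ÷ 60 = 0.95 L/s.
Equation of motion (constant flow): PIP = Vt/C + R·V̇ + PEEP.
Vt/C = PIP − R·V̇ − PEEP = 19.1 − 3.8 − 6 = 9.3 cmH2O.
Vt = C × 9.3 = 59.1 × 9.3 = 549.63 mL.

550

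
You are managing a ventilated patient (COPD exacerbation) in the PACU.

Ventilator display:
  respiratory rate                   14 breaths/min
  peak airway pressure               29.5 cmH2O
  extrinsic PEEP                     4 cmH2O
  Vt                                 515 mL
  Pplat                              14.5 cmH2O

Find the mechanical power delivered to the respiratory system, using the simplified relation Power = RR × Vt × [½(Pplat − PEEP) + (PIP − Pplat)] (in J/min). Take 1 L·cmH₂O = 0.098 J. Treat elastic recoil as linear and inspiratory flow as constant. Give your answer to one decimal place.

Per-breath work = Vt × [½(Pplat−PEEP) + (PIP−Pplat)] = 0.515 × [0.5×10.5 + 15.0] = 0.515 × 20.25 = 10.429 L·cmH2O.
Power = 14 × 10.429 = 146.01 L·cmH2O/min.
× 0.098 J/(L·cmH2O) → 14.309 J/min.

14.3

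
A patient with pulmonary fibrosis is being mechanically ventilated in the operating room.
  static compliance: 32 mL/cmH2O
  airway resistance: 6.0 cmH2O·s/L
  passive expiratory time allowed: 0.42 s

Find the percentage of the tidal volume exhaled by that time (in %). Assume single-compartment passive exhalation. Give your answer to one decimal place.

88.8

τ = R × C = 6.0 × 32 mL/cmH2O = 6.0 × 0.032 L/cmH2O = 0.192 s.
Passive exhalation: V(t)/V₀ = e^(−t/τ) = e^(−0.42/0.192) = 0.1122.
Fraction exhaled = 1 − 0.1122 = 0.8878 → 88.78%.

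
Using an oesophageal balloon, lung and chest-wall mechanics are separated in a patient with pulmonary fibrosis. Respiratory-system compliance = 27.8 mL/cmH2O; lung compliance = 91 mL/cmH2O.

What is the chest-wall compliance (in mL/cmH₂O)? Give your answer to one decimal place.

1/Ccw = 1/Crs − 1/CL.
1/Ccw = 1/27.8 − 1/91 = 0.02498.
Ccw = 40.032 mL/cmH2O.

40.0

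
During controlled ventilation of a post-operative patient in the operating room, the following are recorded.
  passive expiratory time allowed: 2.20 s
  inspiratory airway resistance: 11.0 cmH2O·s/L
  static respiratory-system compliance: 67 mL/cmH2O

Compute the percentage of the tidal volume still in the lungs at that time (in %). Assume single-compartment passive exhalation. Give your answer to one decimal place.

τ = R × C = 11.0 × 67 mL/cmH2O = 11.0 × 0.067 L/cmH2O = 0.737 s.
Passive exhalation: V(t)/V₀ = e^(−t/τ) = e^(−2.20/0.737) = 0.05054.
Fraction remaining = 0.05054 → 5.054%.

5.1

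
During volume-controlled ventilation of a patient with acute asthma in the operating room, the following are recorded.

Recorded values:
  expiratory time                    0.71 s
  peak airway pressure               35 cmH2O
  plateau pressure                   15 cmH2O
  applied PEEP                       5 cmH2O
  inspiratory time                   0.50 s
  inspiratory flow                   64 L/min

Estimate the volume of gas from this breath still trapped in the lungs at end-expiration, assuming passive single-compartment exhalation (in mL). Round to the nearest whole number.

262

Flow: 64 L/min ÷ 60 = 1.0667 L/s.
Vt = flow × Ti = 1.0667 L/s × 0.50 s × 1000 mL/L = 533.35 mL.
R = (PIP − Pplat)/V̇ = (35 − 15) / 1.0667 = 20.0/1.0667 = 18.749 cmH2O·s/L.
C = Vt/(Pplat − PEEP) = 533.35 / (15 − 5) = 533.35/10.0 = 53.335 mL/cmH2O.
τ = R × C = 18.749 × 0.05334 L/cmH2O = 1.0 s.
Fraction remaining = e^(−Te/τ) = e^(−0.71/1.0) = 0.4916.
Trapped volume = 533.35 × 0.4916 = 262.19 mL.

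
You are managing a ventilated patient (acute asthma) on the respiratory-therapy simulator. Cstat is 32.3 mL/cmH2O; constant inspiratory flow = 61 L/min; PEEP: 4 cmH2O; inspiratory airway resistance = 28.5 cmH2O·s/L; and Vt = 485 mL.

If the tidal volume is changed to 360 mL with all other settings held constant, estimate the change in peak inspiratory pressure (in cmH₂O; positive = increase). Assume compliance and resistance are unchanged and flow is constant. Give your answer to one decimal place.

PIP = Vt/C + R·V̇ + PEEP (constant-flow equation of motion).
Only the elastic term changes: ΔPIP = ΔVt / C = (360 − 485) / 32.3 = -3.87 cmH2O.

-3.9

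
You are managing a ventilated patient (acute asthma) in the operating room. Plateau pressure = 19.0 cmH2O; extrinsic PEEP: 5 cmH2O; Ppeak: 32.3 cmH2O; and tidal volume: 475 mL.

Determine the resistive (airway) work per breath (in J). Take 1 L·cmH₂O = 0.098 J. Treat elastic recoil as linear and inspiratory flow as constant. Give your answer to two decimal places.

0.62

With constant inspiratory flow the resistive pressure is constant at PIP − Pplat = 32.3 − 19.0 = 13.3 cmH2O, so resistive work = 13.3 × 0.475 = 6.318 L·cmH2O.
× 0.098 J/(L·cmH2O) → 0.6192 J.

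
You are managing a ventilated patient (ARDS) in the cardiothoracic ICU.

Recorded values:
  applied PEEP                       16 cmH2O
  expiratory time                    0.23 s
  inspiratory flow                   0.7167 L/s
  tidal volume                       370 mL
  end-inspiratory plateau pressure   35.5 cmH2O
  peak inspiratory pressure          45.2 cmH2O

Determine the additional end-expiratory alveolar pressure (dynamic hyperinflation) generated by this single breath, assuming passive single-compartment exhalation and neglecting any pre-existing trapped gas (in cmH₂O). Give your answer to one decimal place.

R = (PIP − Pplat)/V̇ = (45.2 − 35.5) / 0.7167 = 9.7/0.7167 = 13.534 cmH2O·s/L.
C = Vt/(Pplat − PEEP) = 370.0 / (35.5 − 16) = 370.0/19.5 = 18.974 mL/cmH2O.
τ = R × C = 13.534 × 0.01897 L/cmH2O = 0.2567 s.
Fraction remaining = e^(−Te/τ) = e^(−0.23/0.2567) = 0.4082; trapped volume = 370.0 × 0.4082 = 151.03 mL.
Additional alveolar pressure from trapping ≈ V_trapped / C = 151.03 / 18.974 = 7.96 cmH2O.

8.0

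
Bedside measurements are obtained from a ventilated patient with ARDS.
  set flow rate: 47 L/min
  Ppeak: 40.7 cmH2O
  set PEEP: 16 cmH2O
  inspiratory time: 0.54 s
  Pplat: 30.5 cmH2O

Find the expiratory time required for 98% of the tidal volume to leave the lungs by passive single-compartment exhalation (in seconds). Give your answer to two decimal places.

Flow: 47 L/min ÷ 60 = 0.7833 L/s.
Vt = flow × Ti = 0.7833 L/s × 0.54 s × 1000 mL/L = 422.98 mL.
R = (PIP − Pplat)/V̇ = (40.7 − 30.5) / 0.7833 = 10.2/0.7833 = 13.022 cmH2O·s/L.
C = Vt/(Pplat − PEEP) = 422.98 / (30.5 − 16) = 422.98/14.5 = 29.171 mL/cmH2O.
τ = R × C = 13.022 × 0.02917 L/cmH2O = 0.3799 s.
t = −τ·ln(1 − 0.98) = −0.3799·ln(0.02) = 1.486 s.

1.49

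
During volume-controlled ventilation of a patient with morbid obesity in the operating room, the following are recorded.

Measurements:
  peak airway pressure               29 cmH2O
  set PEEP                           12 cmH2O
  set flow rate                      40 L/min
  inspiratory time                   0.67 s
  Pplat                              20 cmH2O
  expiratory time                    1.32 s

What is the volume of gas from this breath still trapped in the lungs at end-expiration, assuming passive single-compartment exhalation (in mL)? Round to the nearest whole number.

78

Flow: 40 L/min ÷ 60 = 0.6667 L/s.
Vt = flow × Ti = 0.6667 L/s × 0.67 s × 1000 mL/L = 446.69 mL.
R = (PIP − Pplat)/V̇ = (29 − 20) / 0.6667 = 9.0/0.6667 = 13.499 cmH2O·s/L.
C = Vt/(Pplat − PEEP) = 446.69 / (20 − 12) = 446.69/8.0 = 55.836 mL/cmH2O.
τ = R × C = 13.499 × 0.05584 L/cmH2O = 0.7538 s.
Fraction remaining = e^(−Te/τ) = e^(−1.32/0.7538) = 0.1736.
Trapped volume = 446.69 × 0.1736 = 77.545 mL.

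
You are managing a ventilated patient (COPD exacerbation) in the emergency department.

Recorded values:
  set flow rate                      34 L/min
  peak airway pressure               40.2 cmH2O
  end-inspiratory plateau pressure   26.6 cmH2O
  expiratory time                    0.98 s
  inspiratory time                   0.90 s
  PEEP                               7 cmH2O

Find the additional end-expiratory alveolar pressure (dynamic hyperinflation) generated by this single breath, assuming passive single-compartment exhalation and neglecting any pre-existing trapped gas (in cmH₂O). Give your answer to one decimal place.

4.1

Flow: 34 L/min ÷ 60 = 0.5667 L/s.
Vt = flow × Ti = 0.5667 L/s × 0.90 s × 1000 mL/L = 510.03 mL.
R = (PIP − Pplat)/V̇ = (40.2 − 26.6) / 0.5667 = 13.6/0.5667 = 23.999 cmH2O·s/L.
C = Vt/(Pplat − PEEP) = 510.03 / (26.6 − 7) = 510.03/19.6 = 26.022 mL/cmH2O.
τ = R × C = 23.999 × 0.02602 L/cmH2O = 0.6245 s.
Fraction remaining = e^(−Te/τ) = e^(−0.98/0.6245) = 0.2082; trapped volume = 510.03 × 0.2082 = 106.19 mL.
Additional alveolar pressure from trapping ≈ V_trapped / C = 106.19 / 26.022 = 4.081 cmH2O.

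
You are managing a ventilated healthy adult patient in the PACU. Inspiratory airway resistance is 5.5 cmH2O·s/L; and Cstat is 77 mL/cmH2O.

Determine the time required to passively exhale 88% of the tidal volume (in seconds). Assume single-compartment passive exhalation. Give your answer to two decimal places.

τ = R × C = 5.5 × 77 mL/cmH2O = 5.5 × 0.077 L/cmH2O = 0.4235 s.
Exhaled fraction f = 1 − e^(−t/τ) → t = −τ·ln(1 − f) = −0.4235·ln(0.12) = 0.8979 s.

0.90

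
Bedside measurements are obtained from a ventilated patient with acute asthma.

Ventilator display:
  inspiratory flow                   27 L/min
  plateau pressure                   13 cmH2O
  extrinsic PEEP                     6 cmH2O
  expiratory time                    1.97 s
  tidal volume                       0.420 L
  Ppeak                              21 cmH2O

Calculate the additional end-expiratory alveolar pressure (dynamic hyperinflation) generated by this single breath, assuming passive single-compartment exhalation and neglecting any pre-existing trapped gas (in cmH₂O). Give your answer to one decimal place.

Flow: 27 L/min ÷ 60 = 0.45 L/s.
R = (PIP − Pplat)/V̇ = (21 − 13) / 0.45 = 8.0/0.45 = 17.778 cmH2O·s/L.
C = Vt/(Pplat − PEEP) = 420.0 / (13 − 6) = 420.0/7.0 = 60.0 mL/cmH2O.
τ = R × C = 17.778 × 0.06 L/cmH2O = 1.067 s.
Fraction remaining = e^(−Te/τ) = e^(−1.97/1.067) = 0.1578; trapped volume = 420.0 × 0.1578 = 66.276 mL.
Additional alveolar pressure from trapping ≈ V_trapped / C = 66.276 / 60.0 = 1.105 cmH2O.

1.1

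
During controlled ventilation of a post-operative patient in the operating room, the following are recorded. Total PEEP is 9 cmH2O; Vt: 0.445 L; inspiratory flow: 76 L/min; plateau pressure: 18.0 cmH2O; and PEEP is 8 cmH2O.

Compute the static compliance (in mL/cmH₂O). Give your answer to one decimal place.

49.4

End-expiratory occlusion gives total PEEP = 9 cmH2O (intrinsic PEEP = 9 − 8 = 1). Use total PEEP for the elastic gradient.
Cstat = Vt / (Pplat − PEEPtotal) = 445 / (18.0 − 9) = 445 / 9.0 = 49.444 mL/cmH2O.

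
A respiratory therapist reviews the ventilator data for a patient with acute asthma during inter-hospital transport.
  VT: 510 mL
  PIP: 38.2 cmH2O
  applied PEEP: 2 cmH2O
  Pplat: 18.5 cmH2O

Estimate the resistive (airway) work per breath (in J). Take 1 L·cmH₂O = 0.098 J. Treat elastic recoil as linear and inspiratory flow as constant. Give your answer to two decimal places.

0.98

With constant inspiratory flow the resistive pressure is constant at PIP − Pplat = 38.2 − 18.5 = 19.7 cmH2O, so resistive work = 19.7 × 0.510 = 10.047 L·cmH2O.
× 0.098 J/(L·cmH2O) → 0.9846 J.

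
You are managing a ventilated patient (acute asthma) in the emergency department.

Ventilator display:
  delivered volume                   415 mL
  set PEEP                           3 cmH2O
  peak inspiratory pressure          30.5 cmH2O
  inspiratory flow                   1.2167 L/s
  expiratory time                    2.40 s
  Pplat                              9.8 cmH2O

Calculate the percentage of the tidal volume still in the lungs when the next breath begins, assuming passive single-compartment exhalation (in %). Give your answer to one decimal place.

R = (PIP − Pplat)/V̇ = (30.5 − 9.8) / 1.2167 = 20.7/1.2167 = 17.013 cmH2O·s/L.
C = Vt/(Pplat − PEEP) = 415.0 / (9.8 − 3) = 415.0/6.8 = 61.029 mL/cmH2O.
τ = R × C = 17.013 × 0.06103 L/cmH2O = 1.038 s.
Fraction remaining at end-expiration = e^(−Te/τ) = e^(−2.40/1.038) = 0.09905 → 9.905%.

9.9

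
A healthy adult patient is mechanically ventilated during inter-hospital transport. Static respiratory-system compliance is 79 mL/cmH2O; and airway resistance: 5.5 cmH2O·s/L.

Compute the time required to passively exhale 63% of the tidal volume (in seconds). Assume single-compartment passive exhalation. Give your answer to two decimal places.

0.43

τ = R × C = 5.5 × 79 mL/cmH2O = 5.5 × 0.079 L/cmH2O = 0.4345 s.
Exhaled fraction f = 1 − e^(−t/τ) → t = −τ·ln(1 − f) = −0.4345·ln(0.37) = 0.432 s.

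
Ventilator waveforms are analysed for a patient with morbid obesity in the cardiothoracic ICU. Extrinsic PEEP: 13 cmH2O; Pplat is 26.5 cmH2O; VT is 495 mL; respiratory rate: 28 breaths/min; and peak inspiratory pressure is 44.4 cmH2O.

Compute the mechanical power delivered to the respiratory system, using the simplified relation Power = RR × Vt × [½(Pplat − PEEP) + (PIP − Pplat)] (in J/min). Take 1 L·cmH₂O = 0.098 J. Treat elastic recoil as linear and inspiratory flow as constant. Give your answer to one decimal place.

33.5

Per-breath work = Vt × [½(Pplat−PEEP) + (PIP−Pplat)] = 0.495 × [0.5×13.5 + 17.9] = 0.495 × 24.65 = 12.202 L·cmH2O.
Power = 28 × 12.202 = 341.66 L·cmH2O/min.
× 0.098 J/(L·cmH2O) → 33.483 J/min.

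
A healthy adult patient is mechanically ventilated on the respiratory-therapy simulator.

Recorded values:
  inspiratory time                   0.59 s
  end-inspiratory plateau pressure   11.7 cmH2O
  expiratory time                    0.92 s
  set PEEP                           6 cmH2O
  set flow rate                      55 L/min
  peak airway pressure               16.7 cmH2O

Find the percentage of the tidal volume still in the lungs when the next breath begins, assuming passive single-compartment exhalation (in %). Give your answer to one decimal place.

16.9

Flow: 55 L/min ÷ 60 = 0.9167 L/s.
Vt = flow × Ti = 0.9167 L/s × 0.59 s × 1000 mL/L = 540.85 mL.
R = (PIP − Pplat)/V̇ = (16.7 − 11.7) / 0.9167 = 5.0/0.9167 = 5.454 cmH2O·s/L.
C = Vt/(Pplat − PEEP) = 540.85 / (11.7 − 6) = 540.85/5.7 = 94.886 mL/cmH2O.
τ = R × C = 5.454 × 0.09489 L/cmH2O = 0.5175 s.
Fraction remaining at end-expiration = e^(−Te/τ) = e^(−0.92/0.5175) = 0.169 → 16.9%.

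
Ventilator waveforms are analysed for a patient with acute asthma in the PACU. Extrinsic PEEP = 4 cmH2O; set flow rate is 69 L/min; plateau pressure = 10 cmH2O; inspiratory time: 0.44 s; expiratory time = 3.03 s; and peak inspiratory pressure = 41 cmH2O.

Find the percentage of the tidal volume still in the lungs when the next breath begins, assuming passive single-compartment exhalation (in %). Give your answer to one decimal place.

26.4

Flow: 69 L/min ÷ 60 = 1.15 L/s.
Vt = flow × Ti = 1.15 L/s × 0.44 s × 1000 mL/L = 506.0 mL.
R = (PIP − Pplat)/V̇ = (41 − 10) / 1.15 = 31.0/1.15 = 26.957 cmH2O·s/L.
C = Vt/(Pplat − PEEP) = 506.0 / (10 − 4) = 506.0/6.0 = 84.333 mL/cmH2O.
τ = R × C = 26.957 × 0.08433 L/cmH2O = 2.273 s.
Fraction remaining at end-expiration = e^(−Te/τ) = e^(−3.03/2.273) = 0.2637 → 26.37%.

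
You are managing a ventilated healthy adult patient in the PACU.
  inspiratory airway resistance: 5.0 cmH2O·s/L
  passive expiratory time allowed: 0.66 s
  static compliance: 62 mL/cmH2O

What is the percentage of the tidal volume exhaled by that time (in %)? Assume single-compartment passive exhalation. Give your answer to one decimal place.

88.1

τ = R × C = 5.0 × 62 mL/cmH2O = 5.0 × 0.062 L/cmH2O = 0.31 s.
Passive exhalation: V(t)/V₀ = e^(−t/τ) = e^(−0.66/0.31) = 0.119.
Fraction exhaled = 1 − 0.119 = 0.881 → 88.1%.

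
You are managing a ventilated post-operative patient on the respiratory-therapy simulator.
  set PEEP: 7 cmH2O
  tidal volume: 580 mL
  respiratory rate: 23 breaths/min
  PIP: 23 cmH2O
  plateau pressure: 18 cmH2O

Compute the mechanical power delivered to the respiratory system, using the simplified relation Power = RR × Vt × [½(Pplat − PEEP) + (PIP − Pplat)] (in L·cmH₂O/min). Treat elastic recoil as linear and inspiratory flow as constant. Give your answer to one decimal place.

Per-breath work = Vt × [½(Pplat−PEEP) + (PIP−Pplat)] = 0.580 × [0.5×11.0 + 5.0] = 0.580 × 10.5 = 6.09 L·cmH2O.
Power = 23 × 6.09 = 140.07 L·cmH2O/min.

140.1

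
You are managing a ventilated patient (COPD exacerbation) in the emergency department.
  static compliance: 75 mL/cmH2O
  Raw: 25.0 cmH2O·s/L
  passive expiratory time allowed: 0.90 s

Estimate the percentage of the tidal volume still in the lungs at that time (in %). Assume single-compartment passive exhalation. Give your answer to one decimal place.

τ = R × C = 25.0 × 75 mL/cmH2O = 25.0 × 0.075 L/cmH2O = 1.875 s.
Passive exhalation: V(t)/V₀ = e^(−t/τ) = e^(−0.90/1.875) = 0.6188.
Fraction remaining = 0.6188 → 61.88%.

61.9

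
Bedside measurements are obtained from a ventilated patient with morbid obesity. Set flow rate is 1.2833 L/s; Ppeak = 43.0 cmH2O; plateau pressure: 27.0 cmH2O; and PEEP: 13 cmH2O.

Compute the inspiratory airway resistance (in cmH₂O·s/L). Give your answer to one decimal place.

Raw = (PIP − Pplat) / flow = (43.0 − 27.0) / 1.2833 = 16.0 / 1.2833 = 12.468 cmH2O·s/L.

12.5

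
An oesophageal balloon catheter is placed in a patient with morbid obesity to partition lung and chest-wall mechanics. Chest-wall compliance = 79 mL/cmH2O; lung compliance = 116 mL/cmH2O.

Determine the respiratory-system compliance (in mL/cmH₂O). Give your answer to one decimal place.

47.0

Lung and chest wall are elastances in series: 1/Crs = 1/CL + 1/Ccw.
1/Crs = 1/116 + 1/79 = 0.02128.
Crs = 46.992 mL/cmH2O.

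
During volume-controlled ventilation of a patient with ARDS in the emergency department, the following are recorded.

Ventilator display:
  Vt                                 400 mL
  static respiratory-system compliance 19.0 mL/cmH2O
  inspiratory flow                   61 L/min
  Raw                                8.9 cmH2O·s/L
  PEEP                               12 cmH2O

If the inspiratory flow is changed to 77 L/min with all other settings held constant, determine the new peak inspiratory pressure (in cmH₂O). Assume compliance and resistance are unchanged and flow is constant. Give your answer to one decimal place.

Flow: 61 L/min ÷ 60 = 1.0167 L/s.
New flow: 77 L/min ÷ 60 = 1.2833 L/s.
PIP = Vt/C + R·V̇ + PEEP (constant-flow equation of motion).
Only the resistive term changes: ΔPIP = R × ΔV̇ = 8.9 × (1.2833 − 1.0167) = 8.9 × 0.2666 = 2.373 cmH2O.
Original PIP = 400/19.0 + 8.9×1.0167 + 12 = 42.101 cmH2O; new PIP = 42.101 + (2.373) = 44.474 cmH2O.

44.5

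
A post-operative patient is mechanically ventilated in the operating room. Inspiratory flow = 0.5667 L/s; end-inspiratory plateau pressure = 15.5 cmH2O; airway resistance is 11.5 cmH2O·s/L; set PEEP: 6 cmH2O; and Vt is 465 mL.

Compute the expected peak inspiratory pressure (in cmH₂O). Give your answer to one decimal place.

22.0

PIP = Pplat + Raw × flow = 15.5 + 11.5 × 0.5667 = 15.5 + 6.517 = 22.017 cmH2O.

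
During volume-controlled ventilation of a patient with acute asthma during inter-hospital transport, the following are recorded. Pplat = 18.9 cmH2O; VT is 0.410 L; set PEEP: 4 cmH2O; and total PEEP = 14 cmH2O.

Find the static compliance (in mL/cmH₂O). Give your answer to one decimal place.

83.7

End-expiratory occlusion gives total PEEP = 14 cmH2O (intrinsic PEEP = 14 − 4 = 10). Use total PEEP for the elastic gradient.
Cstat = Vt / (Pplat − PEEPtotal) = 410 / (18.9 − 14) = 410 / 4.9 = 83.673 mL/cmH2O.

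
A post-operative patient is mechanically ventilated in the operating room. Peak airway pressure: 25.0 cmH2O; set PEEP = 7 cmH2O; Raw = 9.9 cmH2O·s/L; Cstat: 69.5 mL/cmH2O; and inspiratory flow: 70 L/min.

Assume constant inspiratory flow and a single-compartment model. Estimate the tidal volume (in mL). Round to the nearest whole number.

Flow: 70 L/min ÷ 60 = 1.1667 L/s.
Equation of motion (constant flow): PIP = Vt/C + R·V̇ + PEEP.
Vt/C = PIP − R·V̇ − PEEP = 25.0 − 11.55 − 7 = 6.45 cmH2O.
Vt = C × 6.45 = 69.5 × 6.45 = 448.28 mL.

448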